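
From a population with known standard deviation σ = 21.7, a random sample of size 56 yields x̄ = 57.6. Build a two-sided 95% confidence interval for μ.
(51.92, 63.28)

z-interval (σ known):
z* = 1.960 for 95% confidence

Margin of error = z* · σ/√n = 1.960 · 21.7/√56 = 5.68

CI: (57.6 - 5.68, 57.6 + 5.68) = (51.92, 63.28)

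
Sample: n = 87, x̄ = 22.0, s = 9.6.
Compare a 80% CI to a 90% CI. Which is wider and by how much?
90% CI is wider by 0.76

df = 86
80% CI: t* = 1.291, (20.67, 23.33), width = 2 · t* · s/√n = 2.66
90% CI: t* = 1.663, (20.29, 23.71), width = 2 · t* · s/√n = 3.42

The 90% CI is wider by 3.42 - 2.66 = 0.76.
Higher confidence requires a wider interval.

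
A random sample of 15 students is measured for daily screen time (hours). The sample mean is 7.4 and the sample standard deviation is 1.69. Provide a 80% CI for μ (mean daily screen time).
(6.81, 7.99)

t-interval (σ unknown):
df = n - 1 = 14
t* = 1.345 for 80% confidence

Margin of error = t* · s/√n = 1.345 · 1.69/√15 = 0.59

CI: (6.81, 7.99)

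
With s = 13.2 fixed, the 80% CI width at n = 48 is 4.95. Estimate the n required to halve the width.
n ≈ 192

CI width ∝ 1/√n
To reduce width by factor 2, need √n to grow by 2 → need 2² = 4 times as many samples.

Current: n = 48, width = 4.95
New: n = 192, width ≈ 2.45

Width reduced by factor of 4.95/2.45 = 2.02.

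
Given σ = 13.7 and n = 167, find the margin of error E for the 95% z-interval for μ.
Margin of error = 2.08

Margin of error = z* · σ/√n
= 1.960 · 13.7/√167
= 1.960 · 13.7/12.9228
= 2.08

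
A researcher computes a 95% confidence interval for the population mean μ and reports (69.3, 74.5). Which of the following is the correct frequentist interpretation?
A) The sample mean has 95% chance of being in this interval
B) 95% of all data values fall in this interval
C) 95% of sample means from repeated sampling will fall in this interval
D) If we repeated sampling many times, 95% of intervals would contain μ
D

A) Wrong — x̄ is observed and sits in the interval by construction.
B) Wrong — a CI is about the parameter μ, not individual data values.
C) Wrong — coverage applies to intervals containing μ, not to future x̄ values.
D) Correct — this is the frequentist long-run coverage interpretation.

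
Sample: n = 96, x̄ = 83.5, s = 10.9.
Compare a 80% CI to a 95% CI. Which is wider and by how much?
95% CI is wider by 1.55

df = 95
80% CI: t* = 1.291, (82.06, 84.94), width = 2 · t* · s/√n = 2.87
95% CI: t* = 1.985, (81.29, 85.71), width = 2 · t* · s/√n = 4.42

The 95% CI is wider by 4.42 - 2.87 = 1.55.
Higher confidence requires a wider interval.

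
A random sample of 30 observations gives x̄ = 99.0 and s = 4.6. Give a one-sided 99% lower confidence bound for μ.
μ ≥ 96.93

Lower bound (one-sided):
t* = 2.462 (one-sided for 99%)
Lower bound = x̄ - t* · s/√n = 99.0 - 2.462 · 4.6/√30 = 96.93

We are 99% confident that μ ≥ 96.93.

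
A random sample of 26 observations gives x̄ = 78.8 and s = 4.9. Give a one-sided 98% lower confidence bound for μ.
μ ≥ 76.72

Lower bound (one-sided):
t* = 2.167 (one-sided for 98%)
Lower bound = x̄ - t* · s/√n = 78.8 - 2.167 · 4.9/√26 = 76.72

We are 98% confident that μ ≥ 76.72.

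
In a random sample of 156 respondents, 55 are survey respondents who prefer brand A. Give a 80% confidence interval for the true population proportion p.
(0.304, 0.402)

Proportion CI:
p̂ = 55/156 = 0.35256
SE = √(p̂(1-p̂)/n) = √(0.35256 · 0.64744 / 156) = 0.03825

z* = 1.282
Margin = z* · SE = 1.282 · 0.03825 = 0.0490

CI: 0.35256 ± 0.0490 = (0.304, 0.402)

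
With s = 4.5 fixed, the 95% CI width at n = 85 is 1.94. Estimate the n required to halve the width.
n ≈ 340

CI width ∝ 1/√n
To reduce width by factor 2, need √n to grow by 2 → need 2² = 4 times as many samples.

Current: n = 85, width = 1.94
New: n = 340, width ≈ 0.96

Width reduced by factor of 1.94/0.96 = 2.02.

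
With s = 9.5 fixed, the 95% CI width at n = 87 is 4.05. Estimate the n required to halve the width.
n ≈ 348

CI width ∝ 1/√n
To reduce width by factor 2, need √n to grow by 2 → need 2² = 4 times as many samples.

Current: n = 87, width = 4.05
New: n = 348, width ≈ 2.00

Width reduced by factor of 4.05/2.00 = 2.02.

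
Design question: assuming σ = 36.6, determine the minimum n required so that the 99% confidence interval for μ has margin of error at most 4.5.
n ≥ 439

For margin E ≤ 4.5:
n ≥ (z* · σ / E)²
n ≥ (2.576 · 36.6 / 4.5)²
n ≥ 438.96

Minimum n = 439 (rounding up)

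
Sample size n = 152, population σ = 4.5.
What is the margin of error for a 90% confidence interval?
Margin of error = 0.60

Margin of error = z* · σ/√n
= 1.645 · 4.5/√152
= 1.645 · 4.5/12.3288
= 0.60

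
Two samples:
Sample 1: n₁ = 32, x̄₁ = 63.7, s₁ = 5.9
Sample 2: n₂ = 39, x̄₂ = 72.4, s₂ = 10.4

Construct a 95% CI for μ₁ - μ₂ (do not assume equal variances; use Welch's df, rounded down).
(-12.63, -4.77)

Difference: x̄₁ - x̄₂ = -8.70
SE = √(s₁²/n₁ + s₂²/n₂) = √(5.9²/32 + 10.4²/39) = 1.9650
df = 61.97 → 61 (Welch–Satterthwaite, rounded down)
t* = 2.000

CI: -8.70 ± 2.000 · 1.9650 = -8.70 ± 3.93 = (-12.63, -4.77)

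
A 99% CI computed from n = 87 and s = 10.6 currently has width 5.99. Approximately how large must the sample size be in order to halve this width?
n ≈ 348

CI width ∝ 1/√n
To reduce width by factor 2, need √n to grow by 2 → need 2² = 4 times as many samples.

Current: n = 87, width = 5.99
New: n = 348, width ≈ 2.94

Width reduced by factor of 5.99/2.94 = 2.04.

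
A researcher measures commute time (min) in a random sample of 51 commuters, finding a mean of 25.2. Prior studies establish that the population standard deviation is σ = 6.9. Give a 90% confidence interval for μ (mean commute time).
(23.61, 26.79)

z-interval (σ known):
z* = 1.645 for 90% confidence

Margin of error = z* · σ/√n = 1.645 · 6.9/√51 = 1.59

CI: (25.2 - 1.59, 25.2 + 1.59) = (23.61, 26.79)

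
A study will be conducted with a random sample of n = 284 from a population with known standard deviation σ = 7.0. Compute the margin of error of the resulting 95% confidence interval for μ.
Margin of error = 0.81

Margin of error = z* · σ/√n
= 1.960 · 7.0/√284
= 1.960 · 7.0/16.8523
= 0.81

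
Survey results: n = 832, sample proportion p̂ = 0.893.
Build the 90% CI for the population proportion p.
(0.875, 0.911)

Proportion CI:
SE = √(p̂(1-p̂)/n) = √(0.893 · 0.107 / 832) = 0.01072

z* = 1.645
Margin = z* · SE = 1.645 · 0.01072 = 0.0176

CI: 0.893 ± 0.0176 = (0.875, 0.911)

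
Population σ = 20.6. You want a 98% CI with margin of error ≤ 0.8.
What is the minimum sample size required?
n ≥ 3588

For margin E ≤ 0.8:
n ≥ (z* · σ / E)²
n ≥ (2.326 · 20.6 / 0.8)²
n ≥ 3587.35

Minimum n = 3588 (rounding up)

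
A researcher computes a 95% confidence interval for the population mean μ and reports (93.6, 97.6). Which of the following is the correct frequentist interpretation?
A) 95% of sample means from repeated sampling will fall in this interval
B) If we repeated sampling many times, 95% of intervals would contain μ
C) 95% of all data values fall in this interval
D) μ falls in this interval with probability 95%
B

A) Wrong — coverage applies to intervals containing μ, not to future x̄ values.
B) Correct — this is the frequentist long-run coverage interpretation.
C) Wrong — a CI is about the parameter μ, not individual data values.
D) Wrong — μ is fixed; the randomness lives in the interval, not in μ.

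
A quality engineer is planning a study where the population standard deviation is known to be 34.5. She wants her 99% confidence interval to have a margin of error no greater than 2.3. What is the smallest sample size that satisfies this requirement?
n ≥ 1494

For margin E ≤ 2.3:
n ≥ (z* · σ / E)²
n ≥ (2.576 · 34.5 / 2.3)²
n ≥ 1493.05

Minimum n = 1494 (rounding up)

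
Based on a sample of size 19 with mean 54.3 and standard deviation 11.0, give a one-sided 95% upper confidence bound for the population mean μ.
μ ≤ 58.68

Upper bound (one-sided):
t* = 1.734 (one-sided for 95%)
Upper bound = x̄ + t* · s/√n = 54.3 + 1.734 · 11.0/√19 = 58.68

We are 95% confident that μ ≤ 58.68.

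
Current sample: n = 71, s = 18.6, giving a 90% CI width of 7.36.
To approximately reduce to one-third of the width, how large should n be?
n ≈ 639

CI width ∝ 1/√n
To reduce width by factor 3, need √n to grow by 3 → need 3² = 9 times as many samples.

Current: n = 71, width = 7.36
New: n = 639, width ≈ 2.42

Width reduced by factor of 7.36/2.42 = 3.04.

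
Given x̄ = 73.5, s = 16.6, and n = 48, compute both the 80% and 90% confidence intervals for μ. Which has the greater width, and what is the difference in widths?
90% CI is wider by 1.81

df = 47
80% CI: t* = 1.300, (70.39, 76.61), width = 2 · t* · s/√n = 6.23
90% CI: t* = 1.678, (69.48, 77.52), width = 2 · t* · s/√n = 8.04

The 90% CI is wider by 8.04 - 6.23 = 1.81.
Higher confidence requires a wider interval.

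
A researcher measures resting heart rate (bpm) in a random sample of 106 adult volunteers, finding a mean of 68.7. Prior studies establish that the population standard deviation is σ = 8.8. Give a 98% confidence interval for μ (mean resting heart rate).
(66.71, 70.69)

z-interval (σ known):
z* = 2.326 for 98% confidence

Margin of error = z* · σ/√n = 2.326 · 8.8/√106 = 1.99

CI: (68.7 - 1.99, 68.7 + 1.99) = (66.71, 70.69)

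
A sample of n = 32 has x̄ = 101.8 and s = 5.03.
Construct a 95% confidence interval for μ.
(99.99, 103.61)

t-interval (σ unknown):
df = n - 1 = 31
t* = 2.040 for 95% confidence

Margin of error = t* · s/√n = 2.040 · 5.03/√32 = 1.81

CI: (99.99, 103.61)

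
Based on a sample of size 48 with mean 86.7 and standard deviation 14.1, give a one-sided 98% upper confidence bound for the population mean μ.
μ ≤ 91.00

Upper bound (one-sided):
t* = 2.112 (one-sided for 98%)
Upper bound = x̄ + t* · s/√n = 86.7 + 2.112 · 14.1/√48 = 91.00

We are 98% confident that μ ≤ 91.00.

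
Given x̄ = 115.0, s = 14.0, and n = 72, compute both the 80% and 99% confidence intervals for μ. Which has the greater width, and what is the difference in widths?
99% CI is wider by 4.46

df = 71
80% CI: t* = 1.294, (112.87, 117.13), width = 2 · t* · s/√n = 4.27
99% CI: t* = 2.647, (110.63, 119.37), width = 2 · t* · s/√n = 8.73

The 99% CI is wider by 8.73 - 4.27 = 4.46.
Higher confidence requires a wider interval.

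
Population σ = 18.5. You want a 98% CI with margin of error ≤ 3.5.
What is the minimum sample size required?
n ≥ 152

For margin E ≤ 3.5:
n ≥ (z* · σ / E)²
n ≥ (2.326 · 18.5 / 3.5)²
n ≥ 151.16

Minimum n = 152 (rounding up)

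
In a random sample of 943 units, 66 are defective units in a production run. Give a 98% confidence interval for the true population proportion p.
(0.051, 0.089)

Proportion CI:
p̂ = 66/943 = 0.06999
SE = √(p̂(1-p̂)/n) = √(0.06999 · 0.93001 / 943) = 0.00831

z* = 2.326
Margin = z* · SE = 2.326 · 0.00831 = 0.0193

CI: 0.06999 ± 0.0193 = (0.051, 0.089)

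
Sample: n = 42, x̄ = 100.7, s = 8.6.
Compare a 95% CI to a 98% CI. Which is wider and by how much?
98% CI is wider by 1.07

df = 41
95% CI: t* = 2.020, (98.02, 103.38), width = 2 · t* · s/√n = 5.36
98% CI: t* = 2.421, (97.49, 103.91), width = 2 · t* · s/√n = 6.43

The 98% CI is wider by 6.43 - 5.36 = 1.07.
Higher confidence requires a wider interval.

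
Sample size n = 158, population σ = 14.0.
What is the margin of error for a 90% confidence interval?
Margin of error = 1.83

Margin of error = z* · σ/√n
= 1.645 · 14.0/√158
= 1.645 · 14.0/12.5698
= 1.83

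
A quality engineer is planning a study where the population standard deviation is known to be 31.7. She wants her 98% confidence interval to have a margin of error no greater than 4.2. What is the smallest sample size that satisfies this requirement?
n ≥ 309

For margin E ≤ 4.2:
n ≥ (z* · σ / E)²
n ≥ (2.326 · 31.7 / 4.2)²
n ≥ 308.20

Minimum n = 309 (rounding up)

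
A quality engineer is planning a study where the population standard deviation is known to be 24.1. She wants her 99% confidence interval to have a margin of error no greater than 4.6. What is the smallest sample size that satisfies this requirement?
n ≥ 183

For margin E ≤ 4.6:
n ≥ (z* · σ / E)²
n ≥ (2.576 · 24.1 / 4.6)²
n ≥ 182.14

Minimum n = 183 (rounding up)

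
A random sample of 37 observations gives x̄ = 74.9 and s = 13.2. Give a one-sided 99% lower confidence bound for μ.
μ ≥ 69.62

Lower bound (one-sided):
t* = 2.434 (one-sided for 99%)
Lower bound = x̄ - t* · s/√n = 74.9 - 2.434 · 13.2/√37 = 69.62

We are 99% confident that μ ≥ 69.62.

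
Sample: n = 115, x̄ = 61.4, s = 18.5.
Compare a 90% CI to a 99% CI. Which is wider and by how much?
99% CI is wider by 3.32

df = 114
90% CI: t* = 1.658, (58.54, 64.26), width = 2 · t* · s/√n = 5.72
99% CI: t* = 2.620, (56.88, 65.92), width = 2 · t* · s/√n = 9.04

The 99% CI is wider by 9.04 - 5.72 = 3.32.
Higher confidence requires a wider interval.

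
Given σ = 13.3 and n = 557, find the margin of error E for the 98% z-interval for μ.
Margin of error = 1.31

Margin of error = z* · σ/√n
= 2.326 · 13.3/√557
= 2.326 · 13.3/23.6008
= 1.31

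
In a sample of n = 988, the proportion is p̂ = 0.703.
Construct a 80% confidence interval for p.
(0.684, 0.722)

Proportion CI:
SE = √(p̂(1-p̂)/n) = √(0.703 · 0.297 / 988) = 0.01454

z* = 1.282
Margin = z* · SE = 1.282 · 0.01454 = 0.0186

CI: 0.703 ± 0.0186 = (0.684, 0.722)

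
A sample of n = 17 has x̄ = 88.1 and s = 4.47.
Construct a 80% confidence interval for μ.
(86.65, 89.55)

t-interval (σ unknown):
df = n - 1 = 16
t* = 1.337 for 80% confidence

Margin of error = t* · s/√n = 1.337 · 4.47/√17 = 1.45

CI: (86.65, 89.55)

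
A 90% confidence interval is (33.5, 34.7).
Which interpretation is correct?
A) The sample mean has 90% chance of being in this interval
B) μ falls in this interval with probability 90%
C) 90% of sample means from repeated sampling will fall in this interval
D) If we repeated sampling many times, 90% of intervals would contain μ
D

A) Wrong — x̄ is observed and sits in the interval by construction.
B) Wrong — μ is fixed; the randomness lives in the interval, not in μ.
C) Wrong — coverage applies to intervals containing μ, not to future x̄ values.
D) Correct — this is the frequentist long-run coverage interpretation.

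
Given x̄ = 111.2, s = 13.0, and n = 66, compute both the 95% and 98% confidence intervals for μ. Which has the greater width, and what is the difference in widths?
98% CI is wider by 1.24

df = 65
95% CI: t* = 1.997, (108.00, 114.40), width = 2 · t* · s/√n = 6.39
98% CI: t* = 2.385, (107.38, 115.02), width = 2 · t* · s/√n = 7.63

The 98% CI is wider by 7.63 - 6.39 = 1.24.
Higher confidence requires a wider interval.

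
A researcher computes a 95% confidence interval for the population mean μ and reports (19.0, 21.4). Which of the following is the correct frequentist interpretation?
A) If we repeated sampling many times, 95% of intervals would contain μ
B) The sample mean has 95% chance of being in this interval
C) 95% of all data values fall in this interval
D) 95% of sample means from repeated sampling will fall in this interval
A

A) Correct — this is the frequentist long-run coverage interpretation.
B) Wrong — x̄ is observed and sits in the interval by construction.
C) Wrong — a CI is about the parameter μ, not individual data values.
D) Wrong — coverage applies to intervals containing μ, not to future x̄ values.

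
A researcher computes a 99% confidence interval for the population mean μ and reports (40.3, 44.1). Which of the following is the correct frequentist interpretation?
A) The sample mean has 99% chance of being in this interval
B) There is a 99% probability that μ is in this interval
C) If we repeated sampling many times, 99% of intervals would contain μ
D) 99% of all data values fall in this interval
C

A) Wrong — x̄ is observed and sits in the interval by construction.
B) Wrong — μ is fixed; the randomness lives in the interval, not in μ.
C) Correct — this is the frequentist long-run coverage interpretation.
D) Wrong — a CI is about the parameter μ, not individual data values.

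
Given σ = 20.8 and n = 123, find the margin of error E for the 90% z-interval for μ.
Margin of error = 3.09

Margin of error = z* · σ/√n
= 1.645 · 20.8/√123
= 1.645 · 20.8/11.0905
= 3.09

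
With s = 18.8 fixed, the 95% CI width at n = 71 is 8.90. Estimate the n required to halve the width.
n ≈ 284

CI width ∝ 1/√n
To reduce width by factor 2, need √n to grow by 2 → need 2² = 4 times as many samples.

Current: n = 71, width = 8.90
New: n = 284, width ≈ 4.39

Width reduced by factor of 8.90/4.39 = 2.03.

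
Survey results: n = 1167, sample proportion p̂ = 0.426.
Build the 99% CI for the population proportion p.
(0.389, 0.463)

Proportion CI:
SE = √(p̂(1-p̂)/n) = √(0.426 · 0.574 / 1167) = 0.01448

z* = 2.576
Margin = z* · SE = 2.576 · 0.01448 = 0.0373

CI: 0.426 ± 0.0373 = (0.389, 0.463)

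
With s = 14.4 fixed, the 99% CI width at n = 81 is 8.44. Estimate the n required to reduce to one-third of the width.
n ≈ 729

CI width ∝ 1/√n
To reduce width by factor 3, need √n to grow by 3 → need 3² = 9 times as many samples.

Current: n = 81, width = 8.44
New: n = 729, width ≈ 2.76

Width reduced by factor of 8.44/2.76 = 3.06.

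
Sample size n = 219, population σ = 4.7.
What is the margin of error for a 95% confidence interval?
Margin of error = 0.62

Margin of error = z* · σ/√n
= 1.960 · 4.7/√219
= 1.960 · 4.7/14.7986
= 0.62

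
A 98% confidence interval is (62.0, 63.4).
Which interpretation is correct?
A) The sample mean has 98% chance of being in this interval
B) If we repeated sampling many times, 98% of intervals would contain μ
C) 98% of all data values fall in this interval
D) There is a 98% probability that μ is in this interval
B

A) Wrong — x̄ is observed and sits in the interval by construction.
B) Correct — this is the frequentist long-run coverage interpretation.
C) Wrong — a CI is about the parameter μ, not individual data values.
D) Wrong — μ is fixed; the randomness lives in the interval, not in μ.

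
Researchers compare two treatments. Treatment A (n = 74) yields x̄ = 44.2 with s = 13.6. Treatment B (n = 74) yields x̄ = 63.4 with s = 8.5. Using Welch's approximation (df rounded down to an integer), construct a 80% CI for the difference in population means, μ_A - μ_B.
(-21.60, -16.80)

Difference: x̄₁ - x̄₂ = -19.20
SE = √(s₁²/n₁ + s₂²/n₂) = √(13.6²/74 + 8.5²/74) = 1.8644
df = 122.48 → 122 (Welch–Satterthwaite, rounded down)
t* = 1.289

CI: -19.20 ± 1.289 · 1.8644 = -19.20 ± 2.40 = (-21.60, -16.80)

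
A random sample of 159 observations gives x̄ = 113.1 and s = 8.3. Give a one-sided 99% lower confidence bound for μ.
μ ≥ 111.55

Lower bound (one-sided):
t* = 2.350 (one-sided for 99%)
Lower bound = x̄ - t* · s/√n = 113.1 - 2.350 · 8.3/√159 = 111.55

We are 99% confident that μ ≥ 111.55.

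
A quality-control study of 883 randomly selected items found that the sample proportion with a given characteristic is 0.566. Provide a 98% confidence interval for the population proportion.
(0.527, 0.605)

Proportion CI:
SE = √(p̂(1-p̂)/n) = √(0.566 · 0.434 / 883) = 0.01668

z* = 2.326
Margin = z* · SE = 2.326 · 0.01668 = 0.0388

CI: 0.566 ± 0.0388 = (0.527, 0.605)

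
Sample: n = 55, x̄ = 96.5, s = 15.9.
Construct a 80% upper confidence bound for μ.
μ ≤ 98.32

Upper bound (one-sided):
t* = 0.848 (one-sided for 80%)
Upper bound = x̄ + t* · s/√n = 96.5 + 0.848 · 15.9/√55 = 98.32

We are 80% confident that μ ≤ 98.32.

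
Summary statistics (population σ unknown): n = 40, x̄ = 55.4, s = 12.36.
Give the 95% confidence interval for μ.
(51.45, 59.35)

t-interval (σ unknown):
df = n - 1 = 39
t* = 2.023 for 95% confidence

Margin of error = t* · s/√n = 2.023 · 12.36/√40 = 3.95

CI: (51.45, 59.35)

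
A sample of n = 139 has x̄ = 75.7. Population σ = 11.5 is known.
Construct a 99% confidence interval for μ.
(73.19, 78.21)

z-interval (σ known):
z* = 2.576 for 99% confidence

Margin of error = z* · σ/√n = 2.576 · 11.5/√139 = 2.51

CI: (75.7 - 2.51, 75.7 + 2.51) = (73.19, 78.21)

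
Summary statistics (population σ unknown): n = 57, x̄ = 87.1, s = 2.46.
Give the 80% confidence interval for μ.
(86.68, 87.52)

t-interval (σ unknown):
df = n - 1 = 56
t* = 1.297 for 80% confidence

Margin of error = t* · s/√n = 1.297 · 2.46/√57 = 0.42

CI: (86.68, 87.52)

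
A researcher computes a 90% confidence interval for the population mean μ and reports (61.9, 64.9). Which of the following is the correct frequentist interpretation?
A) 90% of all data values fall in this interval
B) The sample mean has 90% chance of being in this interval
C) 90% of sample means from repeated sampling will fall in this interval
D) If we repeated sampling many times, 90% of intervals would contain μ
D

A) Wrong — a CI is about the parameter μ, not individual data values.
B) Wrong — x̄ is observed and sits in the interval by construction.
C) Wrong — coverage applies to intervals containing μ, not to future x̄ values.
D) Correct — this is the frequentist long-run coverage interpretation.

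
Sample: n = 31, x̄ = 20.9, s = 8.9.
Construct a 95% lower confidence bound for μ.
μ ≥ 18.19

Lower bound (one-sided):
t* = 1.697 (one-sided for 95%)
Lower bound = x̄ - t* · s/√n = 20.9 - 1.697 · 8.9/√31 = 18.19

We are 95% confident that μ ≥ 18.19.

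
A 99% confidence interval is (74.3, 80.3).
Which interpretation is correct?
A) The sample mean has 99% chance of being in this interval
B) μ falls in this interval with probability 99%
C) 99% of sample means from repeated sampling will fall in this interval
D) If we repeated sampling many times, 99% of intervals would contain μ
D

A) Wrong — x̄ is observed and sits in the interval by construction.
B) Wrong — μ is fixed; the randomness lives in the interval, not in μ.
C) Wrong — coverage applies to intervals containing μ, not to future x̄ values.
D) Correct — this is the frequentist long-run coverage interpretation.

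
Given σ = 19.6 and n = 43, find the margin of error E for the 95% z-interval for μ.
Margin of error = 5.86

Margin of error = z* · σ/√n
= 1.960 · 19.6/√43
= 1.960 · 19.6/6.5574
= 5.86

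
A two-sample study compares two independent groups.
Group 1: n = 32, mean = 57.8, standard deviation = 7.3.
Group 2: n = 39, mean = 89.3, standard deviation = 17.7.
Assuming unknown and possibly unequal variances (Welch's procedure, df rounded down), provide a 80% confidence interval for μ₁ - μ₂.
(-35.54, -27.46)

Difference: x̄₁ - x̄₂ = -31.50
SE = √(s₁²/n₁ + s₂²/n₂) = √(7.3²/32 + 17.7²/39) = 3.1142
df = 52.62 → 52 (Welch–Satterthwaite, rounded down)
t* = 1.298

CI: -31.50 ± 1.298 · 3.1142 = -31.50 ± 4.04 = (-35.54, -27.46)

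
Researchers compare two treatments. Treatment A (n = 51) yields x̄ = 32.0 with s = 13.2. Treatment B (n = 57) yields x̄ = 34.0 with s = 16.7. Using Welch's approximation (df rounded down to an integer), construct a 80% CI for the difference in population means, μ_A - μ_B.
(-5.72, 1.72)

Difference: x̄₁ - x̄₂ = -2.00
SE = √(s₁²/n₁ + s₂²/n₂) = √(13.2²/51 + 16.7²/57) = 2.8826
df = 104.46 → 104 (Welch–Satterthwaite, rounded down)
t* = 1.290

CI: -2.00 ± 1.290 · 2.8826 = -2.00 ± 3.72 = (-5.72, 1.72)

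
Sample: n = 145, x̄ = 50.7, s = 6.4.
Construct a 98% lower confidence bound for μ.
μ ≥ 49.60

Lower bound (one-sided):
t* = 2.073 (one-sided for 98%)
Lower bound = x̄ - t* · s/√n = 50.7 - 2.073 · 6.4/√145 = 49.60

We are 98% confident that μ ≥ 49.60.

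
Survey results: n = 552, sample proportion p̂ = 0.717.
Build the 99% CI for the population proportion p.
(0.668, 0.766)

Proportion CI:
SE = √(p̂(1-p̂)/n) = √(0.717 · 0.283 / 552) = 0.01917

z* = 2.576
Margin = z* · SE = 2.576 · 0.01917 = 0.0494

CI: 0.717 ± 0.0494 = (0.668, 0.766)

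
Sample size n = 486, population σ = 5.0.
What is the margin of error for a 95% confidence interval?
Margin of error = 0.44

Margin of error = z* · σ/√n
= 1.960 · 5.0/√486
= 1.960 · 5.0/22.0454
= 0.44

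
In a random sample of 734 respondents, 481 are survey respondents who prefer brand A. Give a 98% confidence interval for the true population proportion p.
(0.615, 0.696)

Proportion CI:
p̂ = 481/734 = 0.65531
SE = √(p̂(1-p̂)/n) = √(0.65531 · 0.34469 / 734) = 0.01754

z* = 2.326
Margin = z* · SE = 2.326 · 0.01754 = 0.0408

CI: 0.65531 ± 0.0408 = (0.615, 0.696)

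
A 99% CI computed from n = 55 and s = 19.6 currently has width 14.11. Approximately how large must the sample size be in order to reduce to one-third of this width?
n ≈ 495

CI width ∝ 1/√n
To reduce width by factor 3, need √n to grow by 3 → need 3² = 9 times as many samples.

Current: n = 55, width = 14.11
New: n = 495, width ≈ 4.56

Width reduced by factor of 14.11/4.56 = 3.09.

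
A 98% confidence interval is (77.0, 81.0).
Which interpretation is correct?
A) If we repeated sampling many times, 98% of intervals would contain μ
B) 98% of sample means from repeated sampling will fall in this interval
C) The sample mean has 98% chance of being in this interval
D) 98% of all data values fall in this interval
A

A) Correct — this is the frequentist long-run coverage interpretation.
B) Wrong — coverage applies to intervals containing μ, not to future x̄ values.
C) Wrong — x̄ is observed and sits in the interval by construction.
D) Wrong — a CI is about the parameter μ, not individual data values.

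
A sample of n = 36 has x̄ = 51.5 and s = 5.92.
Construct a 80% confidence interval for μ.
(50.21, 52.79)

t-interval (σ unknown):
df = n - 1 = 35
t* = 1.306 for 80% confidence

Margin of error = t* · s/√n = 1.306 · 5.92/√36 = 1.29

CI: (50.21, 52.79)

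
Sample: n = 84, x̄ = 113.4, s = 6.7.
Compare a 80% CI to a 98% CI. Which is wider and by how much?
98% CI is wider by 1.58

df = 83
80% CI: t* = 1.292, (112.46, 114.34), width = 2 · t* · s/√n = 1.89
98% CI: t* = 2.372, (111.67, 115.13), width = 2 · t* · s/√n = 3.47

The 98% CI is wider by 3.47 - 1.89 = 1.58.
Higher confidence requires a wider interval.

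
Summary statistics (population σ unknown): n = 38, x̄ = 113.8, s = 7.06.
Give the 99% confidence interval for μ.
(110.69, 116.91)

t-interval (σ unknown):
df = n - 1 = 37
t* = 2.715 for 99% confidence

Margin of error = t* · s/√n = 2.715 · 7.06/√38 = 3.11

CI: (110.69, 116.91)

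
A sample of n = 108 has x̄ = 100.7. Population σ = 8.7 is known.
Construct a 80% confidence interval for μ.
(99.63, 101.77)

z-interval (σ known):
z* = 1.282 for 80% confidence

Margin of error = z* · σ/√n = 1.282 · 8.7/√108 = 1.07

CI: (100.7 - 1.07, 100.7 + 1.07) = (99.63, 101.77)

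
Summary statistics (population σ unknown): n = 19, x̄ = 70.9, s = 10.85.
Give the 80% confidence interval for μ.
(67.59, 74.21)

t-interval (σ unknown):
df = n - 1 = 18
t* = 1.330 for 80% confidence

Margin of error = t* · s/√n = 1.330 · 10.85/√19 = 3.31

CI: (67.59, 74.21)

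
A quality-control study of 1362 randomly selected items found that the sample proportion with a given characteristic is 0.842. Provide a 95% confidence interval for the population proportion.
(0.823, 0.861)

Proportion CI:
SE = √(p̂(1-p̂)/n) = √(0.842 · 0.158 / 1362) = 0.00988

z* = 1.960
Margin = z* · SE = 1.960 · 0.00988 = 0.0194

CI: 0.842 ± 0.0194 = (0.823, 0.861)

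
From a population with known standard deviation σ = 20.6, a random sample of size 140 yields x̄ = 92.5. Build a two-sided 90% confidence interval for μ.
(89.64, 95.36)

z-interval (σ known):
z* = 1.645 for 90% confidence

Margin of error = z* · σ/√n = 1.645 · 20.6/√140 = 2.86

CI: (92.5 - 2.86, 92.5 + 2.86) = (89.64, 95.36)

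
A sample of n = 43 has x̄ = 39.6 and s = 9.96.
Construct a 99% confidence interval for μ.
(35.50, 43.70)

t-interval (σ unknown):
df = n - 1 = 42
t* = 2.698 for 99% confidence

Margin of error = t* · s/√n = 2.698 · 9.96/√43 = 4.10

CI: (35.50, 43.70)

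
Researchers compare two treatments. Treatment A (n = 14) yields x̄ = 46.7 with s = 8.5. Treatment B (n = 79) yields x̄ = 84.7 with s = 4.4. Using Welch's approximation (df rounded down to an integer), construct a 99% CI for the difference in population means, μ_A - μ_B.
(-44.92, -31.08)

Difference: x̄₁ - x̄₂ = -38.00
SE = √(s₁²/n₁ + s₂²/n₂) = √(8.5²/14 + 4.4²/79) = 2.3250
df = 14.26 → 14 (Welch–Satterthwaite, rounded down)
t* = 2.977

CI: -38.00 ± 2.977 · 2.3250 = -38.00 ± 6.92 = (-44.92, -31.08)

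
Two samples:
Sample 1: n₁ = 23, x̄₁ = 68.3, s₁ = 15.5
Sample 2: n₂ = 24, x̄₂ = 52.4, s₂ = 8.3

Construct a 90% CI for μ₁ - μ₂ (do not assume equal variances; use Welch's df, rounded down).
(9.73, 22.07)

Difference: x̄₁ - x̄₂ = 15.90
SE = √(s₁²/n₁ + s₂²/n₂) = √(15.5²/23 + 8.3²/24) = 3.6491
df = 33.34 → 33 (Welch–Satterthwaite, rounded down)
t* = 1.692

CI: 15.90 ± 1.692 · 3.6491 = 15.90 ± 6.17 = (9.73, 22.07)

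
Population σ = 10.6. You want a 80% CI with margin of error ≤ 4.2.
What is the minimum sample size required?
n ≥ 11

For margin E ≤ 4.2:
n ≥ (z* · σ / E)²
n ≥ (1.282 · 10.6 / 4.2)²
n ≥ 10.47

Minimum n = 11 (rounding up)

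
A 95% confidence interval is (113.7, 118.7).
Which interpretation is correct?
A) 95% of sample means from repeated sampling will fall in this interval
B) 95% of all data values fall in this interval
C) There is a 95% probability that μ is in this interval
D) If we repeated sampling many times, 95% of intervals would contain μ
D

A) Wrong — coverage applies to intervals containing μ, not to future x̄ values.
B) Wrong — a CI is about the parameter μ, not individual data values.
C) Wrong — μ is fixed; the randomness lives in the interval, not in μ.
D) Correct — this is the frequentist long-run coverage interpretation.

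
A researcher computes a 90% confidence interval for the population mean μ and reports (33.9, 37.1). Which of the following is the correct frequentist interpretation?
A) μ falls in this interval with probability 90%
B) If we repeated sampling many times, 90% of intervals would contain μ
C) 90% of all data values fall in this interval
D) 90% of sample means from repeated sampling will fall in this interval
B

A) Wrong — μ is fixed; the randomness lives in the interval, not in μ.
B) Correct — this is the frequentist long-run coverage interpretation.
C) Wrong — a CI is about the parameter μ, not individual data values.
D) Wrong — coverage applies to intervals containing μ, not to future x̄ values.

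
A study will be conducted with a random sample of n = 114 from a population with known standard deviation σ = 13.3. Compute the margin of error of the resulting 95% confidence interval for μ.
Margin of error = 2.44

Margin of error = z* · σ/√n
= 1.960 · 13.3/√114
= 1.960 · 13.3/10.6771
= 2.44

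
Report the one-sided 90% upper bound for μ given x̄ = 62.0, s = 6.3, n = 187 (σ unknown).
μ ≤ 62.59

Upper bound (one-sided):
t* = 1.286 (one-sided for 90%)
Upper bound = x̄ + t* · s/√n = 62.0 + 1.286 · 6.3/√187 = 62.59

We are 90% confident that μ ≤ 62.59.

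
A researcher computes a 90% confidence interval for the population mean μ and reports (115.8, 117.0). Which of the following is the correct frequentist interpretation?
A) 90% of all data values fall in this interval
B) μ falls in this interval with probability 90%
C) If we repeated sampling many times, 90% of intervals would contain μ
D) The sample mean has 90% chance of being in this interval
C

A) Wrong — a CI is about the parameter μ, not individual data values.
B) Wrong — μ is fixed; the randomness lives in the interval, not in μ.
C) Correct — this is the frequentist long-run coverage interpretation.
D) Wrong — x̄ is observed and sits in the interval by construction.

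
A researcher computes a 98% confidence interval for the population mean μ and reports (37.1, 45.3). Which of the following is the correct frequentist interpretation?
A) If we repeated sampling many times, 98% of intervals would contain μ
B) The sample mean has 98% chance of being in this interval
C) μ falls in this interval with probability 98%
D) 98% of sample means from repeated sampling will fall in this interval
A

A) Correct — this is the frequentist long-run coverage interpretation.
B) Wrong — x̄ is observed and sits in the interval by construction.
C) Wrong — μ is fixed; the randomness lives in the interval, not in μ.
D) Wrong — coverage applies to intervals containing μ, not to future x̄ values.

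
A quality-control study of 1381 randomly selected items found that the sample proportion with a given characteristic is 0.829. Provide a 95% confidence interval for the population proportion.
(0.809, 0.849)

Proportion CI:
SE = √(p̂(1-p̂)/n) = √(0.829 · 0.171 / 1381) = 0.01013

z* = 1.960
Margin = z* · SE = 1.960 · 0.01013 = 0.0199

CI: 0.829 ± 0.0199 = (0.809, 0.849)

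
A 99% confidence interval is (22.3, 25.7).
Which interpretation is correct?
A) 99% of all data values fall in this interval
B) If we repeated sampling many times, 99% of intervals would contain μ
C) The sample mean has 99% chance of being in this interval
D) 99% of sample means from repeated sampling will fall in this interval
B

A) Wrong — a CI is about the parameter μ, not individual data values.
B) Correct — this is the frequentist long-run coverage interpretation.
C) Wrong — x̄ is observed and sits in the interval by construction.
D) Wrong — coverage applies to intervals containing μ, not to future x̄ values.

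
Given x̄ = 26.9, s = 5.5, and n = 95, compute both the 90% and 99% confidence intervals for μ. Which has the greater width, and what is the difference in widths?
99% CI is wider by 1.10

df = 94
90% CI: t* = 1.661, (25.96, 27.84), width = 2 · t* · s/√n = 1.87
99% CI: t* = 2.629, (25.42, 28.38), width = 2 · t* · s/√n = 2.97

The 99% CI is wider by 2.97 - 1.87 = 1.10.
Higher confidence requires a wider interval.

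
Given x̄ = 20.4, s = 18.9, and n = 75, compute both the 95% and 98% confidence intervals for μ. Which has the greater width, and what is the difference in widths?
98% CI is wider by 1.68

df = 74
95% CI: t* = 1.993, (16.05, 24.75), width = 2 · t* · s/√n = 8.70
98% CI: t* = 2.378, (15.21, 25.59), width = 2 · t* · s/√n = 10.38

The 98% CI is wider by 10.38 - 8.70 = 1.68.
Higher confidence requires a wider interval.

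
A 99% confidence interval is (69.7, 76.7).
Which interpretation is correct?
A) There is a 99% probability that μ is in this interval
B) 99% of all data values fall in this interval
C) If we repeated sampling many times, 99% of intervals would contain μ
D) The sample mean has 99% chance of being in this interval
C

A) Wrong — μ is fixed; the randomness lives in the interval, not in μ.
B) Wrong — a CI is about the parameter μ, not individual data values.
C) Correct — this is the frequentist long-run coverage interpretation.
D) Wrong — x̄ is observed and sits in the interval by construction.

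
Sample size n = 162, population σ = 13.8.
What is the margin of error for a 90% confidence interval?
Margin of error = 1.78

Margin of error = z* · σ/√n
= 1.645 · 13.8/√162
= 1.645 · 13.8/12.7279
= 1.78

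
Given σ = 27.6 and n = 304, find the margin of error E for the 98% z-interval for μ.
Margin of error = 3.68

Margin of error = z* · σ/√n
= 2.326 · 27.6/√304
= 2.326 · 27.6/17.4356
= 3.68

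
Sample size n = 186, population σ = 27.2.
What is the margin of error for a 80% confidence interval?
Margin of error = 2.56

Margin of error = z* · σ/√n
= 1.282 · 27.2/√186
= 1.282 · 27.2/13.6382
= 2.56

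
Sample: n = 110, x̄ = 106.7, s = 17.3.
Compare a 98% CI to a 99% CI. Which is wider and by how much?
99% CI is wider by 0.86

df = 109
98% CI: t* = 2.361, (102.81, 110.59), width = 2 · t* · s/√n = 7.79
99% CI: t* = 2.622, (102.38, 111.02), width = 2 · t* · s/√n = 8.65

The 99% CI is wider by 8.65 - 7.79 = 0.86.
Higher confidence requires a wider interval.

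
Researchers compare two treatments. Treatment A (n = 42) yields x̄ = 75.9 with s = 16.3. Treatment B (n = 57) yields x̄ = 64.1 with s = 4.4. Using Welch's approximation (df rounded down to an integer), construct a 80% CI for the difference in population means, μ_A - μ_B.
(8.44, 15.16)

Difference: x̄₁ - x̄₂ = 11.80
SE = √(s₁²/n₁ + s₂²/n₂) = √(16.3²/42 + 4.4²/57) = 2.5818
df = 45.43 → 45 (Welch–Satterthwaite, rounded down)
t* = 1.301

CI: 11.80 ± 1.301 · 2.5818 = 11.80 ± 3.36 = (8.44, 15.16)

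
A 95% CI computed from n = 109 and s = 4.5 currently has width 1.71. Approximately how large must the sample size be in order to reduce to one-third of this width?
n ≈ 981

CI width ∝ 1/√n
To reduce width by factor 3, need √n to grow by 3 → need 3² = 9 times as many samples.

Current: n = 109, width = 1.71
New: n = 981, width ≈ 0.56

Width reduced by factor of 1.71/0.56 = 3.05.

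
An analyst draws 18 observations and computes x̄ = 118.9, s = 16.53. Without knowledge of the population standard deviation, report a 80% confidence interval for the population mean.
(113.71, 124.09)

t-interval (σ unknown):
df = n - 1 = 17
t* = 1.333 for 80% confidence

Margin of error = t* · s/√n = 1.333 · 16.53/√18 = 5.19

CI: (113.71, 124.09)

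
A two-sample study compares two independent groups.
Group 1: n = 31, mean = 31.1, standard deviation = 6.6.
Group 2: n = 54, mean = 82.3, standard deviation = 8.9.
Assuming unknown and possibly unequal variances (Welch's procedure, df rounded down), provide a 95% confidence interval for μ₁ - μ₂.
(-54.57, -47.83)

Difference: x̄₁ - x̄₂ = -51.20
SE = √(s₁²/n₁ + s₂²/n₂) = √(6.6²/31 + 8.9²/54) = 1.6947
df = 77.51 → 77 (Welch–Satterthwaite, rounded down)
t* = 1.991

CI: -51.20 ± 1.991 · 1.6947 = -51.20 ± 3.37 = (-54.57, -47.83)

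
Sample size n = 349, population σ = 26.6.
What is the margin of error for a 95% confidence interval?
Margin of error = 2.79

Margin of error = z* · σ/√n
= 1.960 · 26.6/√349
= 1.960 · 26.6/18.6815
= 2.79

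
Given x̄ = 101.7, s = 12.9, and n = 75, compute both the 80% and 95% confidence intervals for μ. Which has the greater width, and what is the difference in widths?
95% CI is wider by 2.09

df = 74
80% CI: t* = 1.293, (99.77, 103.63), width = 2 · t* · s/√n = 3.85
95% CI: t* = 1.993, (98.73, 104.67), width = 2 · t* · s/√n = 5.94

The 95% CI is wider by 5.94 - 3.85 = 2.09.
Higher confidence requires a wider interval.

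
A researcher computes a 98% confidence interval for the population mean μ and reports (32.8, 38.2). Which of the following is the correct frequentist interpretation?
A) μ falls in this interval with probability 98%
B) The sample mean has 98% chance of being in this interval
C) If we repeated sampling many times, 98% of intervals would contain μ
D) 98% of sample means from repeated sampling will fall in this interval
C

A) Wrong — μ is fixed; the randomness lives in the interval, not in μ.
B) Wrong — x̄ is observed and sits in the interval by construction.
C) Correct — this is the frequentist long-run coverage interpretation.
D) Wrong — coverage applies to intervals containing μ, not to future x̄ values.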